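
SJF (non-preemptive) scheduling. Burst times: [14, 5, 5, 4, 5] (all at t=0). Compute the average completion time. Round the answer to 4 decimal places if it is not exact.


SJF order (ascending): [4, 5, 5, 5, 14]
Completion times:
  Job 1: burst=4, C=4
  Job 2: burst=5, C=9
  Job 3: burst=5, C=14
  Job 4: burst=5, C=19
  Job 5: burst=14, C=33
Average completion = 79/5 = 15.8

15.8


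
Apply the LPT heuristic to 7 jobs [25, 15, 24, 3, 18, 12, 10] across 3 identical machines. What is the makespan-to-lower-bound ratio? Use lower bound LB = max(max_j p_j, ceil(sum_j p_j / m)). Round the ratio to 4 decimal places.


LPT order: [25, 24, 18, 15, 12, 10, 3]
Machine loads after assignment: [35, 36, 36]
LPT makespan = 36
Lower bound = max(max_job, ceil(total/3)) = max(25, 36) = 36
Ratio = 36 / 36 = 1.0

1.0


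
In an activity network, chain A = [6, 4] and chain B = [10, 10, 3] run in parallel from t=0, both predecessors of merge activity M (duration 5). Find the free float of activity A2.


ES(A2) = sum of predecessors on chain A = 6
EF(A2) = ES + duration = 6 + 4 = 10
Successor of A2 is M. ES(M) = max(sum(A), sum(B)) = max(10, 23) = 23
Free float = ES(successor) - EF(current) = 23 - 10 = 13

13


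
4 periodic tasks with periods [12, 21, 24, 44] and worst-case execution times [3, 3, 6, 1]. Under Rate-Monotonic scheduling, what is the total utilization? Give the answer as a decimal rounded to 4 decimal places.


Compute individual utilizations (exact fractions):
  Task 1: C/T = 3/12 = 1/4 (approx. 0.25)
  Task 2: C/T = 3/21 = 1/7 (approx. 0.1429)
  Task 3: C/T = 6/24 = 1/4 (approx. 0.25)
  Task 4: C/T = 1/44 (approx. 0.0227)
Total utilization U = 1/4 + 1/7 + 1/4 + 1/44 = 205/308
Rounded to 4 decimal places: U = 0.6656
RM (Liu & Layland) bound for 4 tasks = 0.756828; compare with U = 205/308 (approx. 0.665584)
U <= bound, so schedulable by RM sufficient condition.

0.6656


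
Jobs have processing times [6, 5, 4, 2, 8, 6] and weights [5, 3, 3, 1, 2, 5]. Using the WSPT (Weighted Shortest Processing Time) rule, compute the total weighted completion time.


Compute p/w ratios and sort ascending (WSPT): [(6, 5), (6, 5), (4, 3), (5, 3), (2, 1), (8, 2)]
Compute weighted completion times:
  Job (p=6,w=5): C=6, w*C=5*6=30
  Job (p=6,w=5): C=12, w*C=5*12=60
  Job (p=4,w=3): C=16, w*C=3*16=48
  Job (p=5,w=3): C=21, w*C=3*21=63
  Job (p=2,w=1): C=23, w*C=1*23=23
  Job (p=8,w=2): C=31, w*C=2*31=62
Total weighted completion time = 286

286


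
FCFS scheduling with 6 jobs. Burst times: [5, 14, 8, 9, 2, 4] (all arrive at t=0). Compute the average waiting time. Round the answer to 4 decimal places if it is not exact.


FCFS order (as given): [5, 14, 8, 9, 2, 4]
Waiting times:
  Job 1: wait = 0
  Job 2: wait = 5
  Job 3: wait = 19
  Job 4: wait = 27
  Job 5: wait = 36
  Job 6: wait = 38
Sum of waiting times = 125
Average waiting time = 125/6 = 20.8333

20.8333


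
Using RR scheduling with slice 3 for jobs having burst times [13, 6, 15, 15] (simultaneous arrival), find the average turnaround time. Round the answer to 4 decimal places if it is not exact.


Time quantum = 3
Execution trace:
  J1 runs 3 units, time = 3
  J2 runs 3 units, time = 6
  J3 runs 3 units, time = 9
  J4 runs 3 units, time = 12
  J1 runs 3 units, time = 15
  J2 runs 3 units, time = 18
  J3 runs 3 units, time = 21
  J4 runs 3 units, time = 24
  J1 runs 3 units, time = 27
  J3 runs 3 units, time = 30
  J4 runs 3 units, time = 33
  J1 runs 3 units, time = 36
  J3 runs 3 units, time = 39
  J4 runs 3 units, time = 42
  J1 runs 1 units, time = 43
  J3 runs 3 units, time = 46
  J4 runs 3 units, time = 49
Finish times: [43, 18, 46, 49]
Average turnaround = 156/4 = 39.0

39.0


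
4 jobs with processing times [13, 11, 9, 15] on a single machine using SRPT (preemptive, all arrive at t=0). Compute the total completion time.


Since all jobs arrive at t=0, SRPT equals SPT ordering.
SPT order: [9, 11, 13, 15]
Completion times:
  Job 1: p=9, C=9
  Job 2: p=11, C=20
  Job 3: p=13, C=33
  Job 4: p=15, C=48
Total completion time = 9 + 20 + 33 + 48 = 110

110


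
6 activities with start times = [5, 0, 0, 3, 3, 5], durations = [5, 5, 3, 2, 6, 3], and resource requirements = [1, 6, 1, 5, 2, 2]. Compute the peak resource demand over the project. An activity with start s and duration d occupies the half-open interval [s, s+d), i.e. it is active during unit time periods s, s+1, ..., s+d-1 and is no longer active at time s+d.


Each activity i is active on [start_i, start_i + duration_i).
Compute total resource usage per time slot:
  t=0: active resources = [6, 1], total = 7
  t=1: active resources = [6, 1], total = 7
  t=2: active resources = [6, 1], total = 7
  t=3: active resources = [6, 5, 2], total = 13
  t=4: active resources = [6, 5, 2], total = 13
  t=5: active resources = [1, 2, 2], total = 5
  t=6: active resources = [1, 2, 2], total = 5
  t=7: active resources = [1, 2, 2], total = 5
  t=8: active resources = [1, 2], total = 3
  t=9: active resources = [1], total = 1
Peak resource demand = 13

13


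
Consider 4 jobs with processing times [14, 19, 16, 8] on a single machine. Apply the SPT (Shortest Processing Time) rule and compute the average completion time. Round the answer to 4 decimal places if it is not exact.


Sort jobs by processing time (SPT order): [8, 14, 16, 19]
Compute completion times sequentially:
  Job 1: processing = 8, completes at 8
  Job 2: processing = 14, completes at 22
  Job 3: processing = 16, completes at 38
  Job 4: processing = 19, completes at 57
Sum of completion times = 125
Average completion time = 125/4 = 31.25

31.25


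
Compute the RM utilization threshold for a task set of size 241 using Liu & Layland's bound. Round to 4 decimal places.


Compute 2^(1/241) = 1.0028802694
Subtract 1: 1.0028802694 - 1 = 0.0028802694
Multiply by n: 241 * 0.0028802694 = 0.6941449254
Round to 4 dp: 0.6941

0.6941


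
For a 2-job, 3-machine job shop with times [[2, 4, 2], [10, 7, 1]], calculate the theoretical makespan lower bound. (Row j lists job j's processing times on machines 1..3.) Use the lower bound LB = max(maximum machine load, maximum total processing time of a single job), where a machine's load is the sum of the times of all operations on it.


Machine loads:
  Machine 1: 2 + 10 = 12
  Machine 2: 4 + 7 = 11
  Machine 3: 2 + 1 = 3
Max machine load = 12
Job totals:
  Job 1: 8
  Job 2: 18
Max job total = 18
Lower bound = max(12, 18) = 18

18


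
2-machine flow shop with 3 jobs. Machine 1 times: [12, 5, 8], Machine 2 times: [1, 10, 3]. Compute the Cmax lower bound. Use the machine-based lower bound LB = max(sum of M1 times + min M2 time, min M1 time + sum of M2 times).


LB1 = sum(M1 times) + min(M2 times) = 25 + 1 = 26
LB2 = min(M1 times) + sum(M2 times) = 5 + 14 = 19
Lower bound = max(LB1, LB2) = max(26, 19) = 26

26


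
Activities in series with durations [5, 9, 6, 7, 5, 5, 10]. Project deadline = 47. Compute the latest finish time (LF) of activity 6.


LF(activity 6) = deadline - sum of successor durations
Successors: activities 7 through 7 with durations [10]
Sum of successor durations = 10
LF = 47 - 10 = 37

37


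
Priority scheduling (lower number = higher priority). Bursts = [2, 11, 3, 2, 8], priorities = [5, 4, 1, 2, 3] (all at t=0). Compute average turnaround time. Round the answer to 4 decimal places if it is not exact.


Sort by priority (ascending = highest first):
Order: [(1, 3), (2, 2), (3, 8), (4, 11), (5, 2)]
Completion times:
  Priority 1, burst=3, C=3
  Priority 2, burst=2, C=5
  Priority 3, burst=8, C=13
  Priority 4, burst=11, C=24
  Priority 5, burst=2, C=26
Average turnaround = 71/5 = 14.2

14.2


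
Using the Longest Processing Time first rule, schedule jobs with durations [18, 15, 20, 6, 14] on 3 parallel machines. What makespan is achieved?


Sort jobs in decreasing order (LPT): [20, 18, 15, 14, 6]
Assign each job to the least loaded machine:
  Machine 1: jobs [20], load = 20
  Machine 2: jobs [18, 6], load = 24
  Machine 3: jobs [15, 14], load = 29
Makespan = max load = 29

29


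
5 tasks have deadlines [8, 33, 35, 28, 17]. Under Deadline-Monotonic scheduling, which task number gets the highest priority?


Sort tasks by relative deadline (ascending):
  Task 1: deadline = 8
  Task 5: deadline = 17
  Task 4: deadline = 28
  Task 2: deadline = 33
  Task 3: deadline = 35
Priority order (highest first): [1, 5, 4, 2, 3]
Highest priority task = 1

1


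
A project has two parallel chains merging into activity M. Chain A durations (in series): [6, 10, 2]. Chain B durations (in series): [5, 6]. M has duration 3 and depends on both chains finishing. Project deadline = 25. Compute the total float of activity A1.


Forward pass: ES(A1) = sum of predecessors on chain A = 0
EF = ES + duration = 0 + 6 = 6
Backward pass: LF(M) = deadline = 25; LS(M) = 25 - 3 = 22
LF(A1) = LS(M) - sum(successors on chain A) = 22 - 12 = 10
LS = LF - duration = 10 - 6 = 4
Total float = LS - ES = 4 - 0 = 4

4


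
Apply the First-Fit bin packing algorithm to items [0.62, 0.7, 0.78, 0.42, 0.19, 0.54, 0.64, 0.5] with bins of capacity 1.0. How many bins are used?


Place items sequentially using First-Fit:
  Item 0.62 -> new Bin 1
  Item 0.7 -> new Bin 2
  Item 0.78 -> new Bin 3
  Item 0.42 -> new Bin 4
  Item 0.19 -> Bin 1 (now 0.81)
  Item 0.54 -> Bin 4 (now 0.96)
  Item 0.64 -> new Bin 5
  Item 0.5 -> new Bin 6
Total bins used = 6

6


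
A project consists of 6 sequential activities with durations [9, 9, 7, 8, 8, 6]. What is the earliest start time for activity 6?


Activity 6 starts after activities 1 through 5 complete.
Predecessor durations: [9, 9, 7, 8, 8]
ES = 9 + 9 + 7 + 8 + 8 = 41

41


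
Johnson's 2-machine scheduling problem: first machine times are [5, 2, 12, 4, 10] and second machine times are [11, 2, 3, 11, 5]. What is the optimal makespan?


Apply Johnson's rule:
  Group 1 (a <= b): [(2, 2, 2), (4, 4, 11), (1, 5, 11)]
  Group 2 (a > b): [(5, 10, 5), (3, 12, 3)]
Optimal job order: [2, 4, 1, 5, 3]
Schedule:
  Job 2: M1 done at 2, M2 done at 4
  Job 4: M1 done at 6, M2 done at 17
  Job 1: M1 done at 11, M2 done at 28
  Job 5: M1 done at 21, M2 done at 33
  Job 3: M1 done at 33, M2 done at 36
Makespan = 36

36


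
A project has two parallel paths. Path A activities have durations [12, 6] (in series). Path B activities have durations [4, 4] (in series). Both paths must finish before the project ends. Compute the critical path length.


Path A total = 12 + 6 = 18
Path B total = 4 + 4 = 8
Critical path = longest path = max(18, 8) = 18

18


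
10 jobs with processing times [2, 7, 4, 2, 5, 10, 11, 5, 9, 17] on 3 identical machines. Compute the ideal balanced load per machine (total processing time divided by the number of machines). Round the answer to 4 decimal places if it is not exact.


Total processing time = 2 + 7 + 4 + 2 + 5 + 10 + 11 + 5 + 9 + 17 = 72
Number of machines = 3
Ideal balanced load = 72 / 3 = 24.0

24.0


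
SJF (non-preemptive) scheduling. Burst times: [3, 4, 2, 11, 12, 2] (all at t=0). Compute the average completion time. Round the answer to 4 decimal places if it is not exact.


SJF order (ascending): [2, 2, 3, 4, 11, 12]
Completion times:
  Job 1: burst=2, C=2
  Job 2: burst=2, C=4
  Job 3: burst=3, C=7
  Job 4: burst=4, C=11
  Job 5: burst=11, C=22
  Job 6: burst=12, C=34
Average completion = 80/6 = 13.3333

13.3333


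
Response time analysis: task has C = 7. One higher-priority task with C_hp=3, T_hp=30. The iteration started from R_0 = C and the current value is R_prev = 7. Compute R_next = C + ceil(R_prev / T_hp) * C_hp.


R_next = C + ceil(R_prev / T_hp) * C_hp
ceil(7 / 30) = ceil(0.2333) = 1
Interference = 1 * 3 = 3
R_next = 7 + 3 = 10

10


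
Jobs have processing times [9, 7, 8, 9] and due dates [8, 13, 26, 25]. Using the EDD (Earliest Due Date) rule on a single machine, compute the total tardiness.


Sort by due date (EDD order): [(9, 8), (7, 13), (9, 25), (8, 26)]
Compute completion times and tardiness:
  Job 1: p=9, d=8, C=9, tardiness=max(0,9-8)=1
  Job 2: p=7, d=13, C=16, tardiness=max(0,16-13)=3
  Job 3: p=9, d=25, C=25, tardiness=max(0,25-25)=0
  Job 4: p=8, d=26, C=33, tardiness=max(0,33-26)=7
Total tardiness = 11

11


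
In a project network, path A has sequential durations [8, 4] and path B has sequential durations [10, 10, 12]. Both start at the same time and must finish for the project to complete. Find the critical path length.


Path A total = 8 + 4 = 12
Path B total = 10 + 10 + 12 = 32
Critical path = longest path = max(12, 32) = 32

32


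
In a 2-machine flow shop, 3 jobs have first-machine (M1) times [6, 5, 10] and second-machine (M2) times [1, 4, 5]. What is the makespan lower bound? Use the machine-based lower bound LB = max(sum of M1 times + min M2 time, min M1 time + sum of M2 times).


LB1 = sum(M1 times) + min(M2 times) = 21 + 1 = 22
LB2 = min(M1 times) + sum(M2 times) = 5 + 10 = 15
Lower bound = max(LB1, LB2) = max(22, 15) = 22

22


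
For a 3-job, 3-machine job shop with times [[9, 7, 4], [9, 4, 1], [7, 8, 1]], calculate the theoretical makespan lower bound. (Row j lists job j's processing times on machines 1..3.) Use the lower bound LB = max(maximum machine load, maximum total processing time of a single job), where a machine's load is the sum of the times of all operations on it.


Machine loads:
  Machine 1: 9 + 9 + 7 = 25
  Machine 2: 7 + 4 + 8 = 19
  Machine 3: 4 + 1 + 1 = 6
Max machine load = 25
Job totals:
  Job 1: 20
  Job 2: 14
  Job 3: 16
Max job total = 20
Lower bound = max(25, 20) = 25

25


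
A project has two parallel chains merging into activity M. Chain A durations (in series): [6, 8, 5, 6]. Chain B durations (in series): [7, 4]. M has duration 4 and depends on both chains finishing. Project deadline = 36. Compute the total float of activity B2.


Forward pass: ES(B2) = sum of predecessors on chain B = 7
EF = ES + duration = 7 + 4 = 11
Backward pass: LF(M) = deadline = 36; LS(M) = 36 - 4 = 32
LF(B2) = LS(M) - sum(successors on chain B) = 32 - 0 = 32
LS = LF - duration = 32 - 4 = 28
Total float = LS - ES = 28 - 7 = 21

21


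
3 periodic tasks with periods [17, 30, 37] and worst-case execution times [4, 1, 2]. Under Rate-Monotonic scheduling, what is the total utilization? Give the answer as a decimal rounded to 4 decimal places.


Compute individual utilizations (exact fractions):
  Task 1: C/T = 4/17 (approx. 0.2353)
  Task 2: C/T = 1/30 (approx. 0.0333)
  Task 3: C/T = 2/37 (approx. 0.0541)
Total utilization U = 4/17 + 1/30 + 2/37 = 6089/18870
Rounded to 4 decimal places: U = 0.3227
RM (Liu & Layland) bound for 3 tasks = 0.779763; compare with U = 6089/18870 (approx. 0.322682)
U <= bound, so schedulable by RM sufficient condition.

0.3227


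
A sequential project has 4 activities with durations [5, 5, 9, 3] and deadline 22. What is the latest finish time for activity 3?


LF(activity 3) = deadline - sum of successor durations
Successors: activities 4 through 4 with durations [3]
Sum of successor durations = 3
LF = 22 - 3 = 19

19


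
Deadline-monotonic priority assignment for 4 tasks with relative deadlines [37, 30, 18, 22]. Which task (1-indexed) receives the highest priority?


Sort tasks by relative deadline (ascending):
  Task 3: deadline = 18
  Task 4: deadline = 22
  Task 2: deadline = 30
  Task 1: deadline = 37
Priority order (highest first): [3, 4, 2, 1]
Highest priority task = 3

3


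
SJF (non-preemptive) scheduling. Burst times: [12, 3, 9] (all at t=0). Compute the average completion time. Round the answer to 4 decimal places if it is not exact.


SJF order (ascending): [3, 9, 12]
Completion times:
  Job 1: burst=3, C=3
  Job 2: burst=9, C=12
  Job 3: burst=12, C=24
Average completion = 39/3 = 13.0

13.0


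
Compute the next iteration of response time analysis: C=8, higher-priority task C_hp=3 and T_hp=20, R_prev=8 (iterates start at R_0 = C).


R_next = C + ceil(R_prev / T_hp) * C_hp
ceil(8 / 20) = ceil(0.4) = 1
Interference = 1 * 3 = 3
R_next = 8 + 3 = 11

11


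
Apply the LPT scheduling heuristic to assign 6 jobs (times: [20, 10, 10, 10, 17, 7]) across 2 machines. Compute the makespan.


Sort jobs in decreasing order (LPT): [20, 17, 10, 10, 10, 7]
Assign each job to the least loaded machine:
  Machine 1: jobs [20, 10, 7], load = 37
  Machine 2: jobs [17, 10, 10], load = 37
Makespan = max load = 37

37


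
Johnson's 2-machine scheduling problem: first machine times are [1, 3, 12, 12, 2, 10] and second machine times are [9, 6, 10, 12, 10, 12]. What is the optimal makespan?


Apply Johnson's rule:
  Group 1 (a <= b): [(1, 1, 9), (5, 2, 10), (2, 3, 6), (6, 10, 12), (4, 12, 12)]
  Group 2 (a > b): [(3, 12, 10)]
Optimal job order: [1, 5, 2, 6, 4, 3]
Schedule:
  Job 1: M1 done at 1, M2 done at 10
  Job 5: M1 done at 3, M2 done at 20
  Job 2: M1 done at 6, M2 done at 26
  Job 6: M1 done at 16, M2 done at 38
  Job 4: M1 done at 28, M2 done at 50
  Job 3: M1 done at 40, M2 done at 60
Makespan = 60

60


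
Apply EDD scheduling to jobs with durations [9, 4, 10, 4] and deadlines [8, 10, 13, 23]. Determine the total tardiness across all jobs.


Sort by due date (EDD order): [(9, 8), (4, 10), (10, 13), (4, 23)]
Compute completion times and tardiness:
  Job 1: p=9, d=8, C=9, tardiness=max(0,9-8)=1
  Job 2: p=4, d=10, C=13, tardiness=max(0,13-10)=3
  Job 3: p=10, d=13, C=23, tardiness=max(0,23-13)=10
  Job 4: p=4, d=23, C=27, tardiness=max(0,27-23)=4
Total tardiness = 18

18


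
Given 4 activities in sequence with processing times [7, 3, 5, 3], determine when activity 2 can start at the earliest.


Activity 2 starts after activities 1 through 1 complete.
Predecessor durations: [7]
ES = 7 = 7

7


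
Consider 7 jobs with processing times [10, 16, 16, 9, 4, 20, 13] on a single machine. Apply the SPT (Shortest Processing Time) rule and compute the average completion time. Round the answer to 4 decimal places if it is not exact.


Sort jobs by processing time (SPT order): [4, 9, 10, 13, 16, 16, 20]
Compute completion times sequentially:
  Job 1: processing = 4, completes at 4
  Job 2: processing = 9, completes at 13
  Job 3: processing = 10, completes at 23
  Job 4: processing = 13, completes at 36
  Job 5: processing = 16, completes at 52
  Job 6: processing = 16, completes at 68
  Job 7: processing = 20, completes at 88
Sum of completion times = 284
Average completion time = 284/7 = 40.5714

40.5714


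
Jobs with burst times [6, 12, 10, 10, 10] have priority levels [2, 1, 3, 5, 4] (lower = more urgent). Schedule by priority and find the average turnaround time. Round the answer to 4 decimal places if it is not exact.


Sort by priority (ascending = highest first):
Order: [(1, 12), (2, 6), (3, 10), (4, 10), (5, 10)]
Completion times:
  Priority 1, burst=12, C=12
  Priority 2, burst=6, C=18
  Priority 3, burst=10, C=28
  Priority 4, burst=10, C=38
  Priority 5, burst=10, C=48
Average turnaround = 144/5 = 28.8

28.8


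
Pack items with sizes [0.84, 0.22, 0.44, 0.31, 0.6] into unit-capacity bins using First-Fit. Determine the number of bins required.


Place items sequentially using First-Fit:
  Item 0.84 -> new Bin 1
  Item 0.22 -> new Bin 2
  Item 0.44 -> Bin 2 (now 0.66)
  Item 0.31 -> Bin 2 (now 0.97)
  Item 0.6 -> new Bin 3
Total bins used = 3

3


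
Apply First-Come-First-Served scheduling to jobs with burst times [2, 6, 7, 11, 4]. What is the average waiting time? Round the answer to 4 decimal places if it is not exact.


FCFS order (as given): [2, 6, 7, 11, 4]
Waiting times:
  Job 1: wait = 0
  Job 2: wait = 2
  Job 3: wait = 8
  Job 4: wait = 15
  Job 5: wait = 26
Sum of waiting times = 51
Average waiting time = 51/5 = 10.2

10.2


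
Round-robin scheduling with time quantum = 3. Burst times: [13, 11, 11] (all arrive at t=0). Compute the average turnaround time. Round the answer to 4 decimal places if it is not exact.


Time quantum = 3
Execution trace:
  J1 runs 3 units, time = 3
  J2 runs 3 units, time = 6
  J3 runs 3 units, time = 9
  J1 runs 3 units, time = 12
  J2 runs 3 units, time = 15
  J3 runs 3 units, time = 18
  J1 runs 3 units, time = 21
  J2 runs 3 units, time = 24
  J3 runs 3 units, time = 27
  J1 runs 3 units, time = 30
  J2 runs 2 units, time = 32
  J3 runs 2 units, time = 34
  J1 runs 1 units, time = 35
Finish times: [35, 32, 34]
Average turnaround = 101/3 = 33.6667

33.6667


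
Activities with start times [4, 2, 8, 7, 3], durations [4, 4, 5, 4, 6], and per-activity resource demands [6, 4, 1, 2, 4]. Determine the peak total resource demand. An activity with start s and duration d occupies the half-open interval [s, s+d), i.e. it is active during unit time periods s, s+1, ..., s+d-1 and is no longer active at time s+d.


Each activity i is active on [start_i, start_i + duration_i).
Compute total resource usage per time slot:
  t=0: active resources = [], total = 0
  t=1: active resources = [], total = 0
  t=2: active resources = [4], total = 4
  t=3: active resources = [4, 4], total = 8
  t=4: active resources = [6, 4, 4], total = 14
  t=5: active resources = [6, 4, 4], total = 14
  t=6: active resources = [6, 4], total = 10
  t=7: active resources = [6, 2, 4], total = 12
  t=8: active resources = [1, 2, 4], total = 7
  t=9: active resources = [1, 2], total = 3
  t=10: active resources = [1, 2], total = 3
  t=11: active resources = [1], total = 1
  t=12: active resources = [1], total = 1
Peak resource demand = 14

14


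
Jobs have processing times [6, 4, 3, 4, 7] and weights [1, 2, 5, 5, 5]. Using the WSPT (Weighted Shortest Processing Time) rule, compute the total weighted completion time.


Compute p/w ratios and sort ascending (WSPT): [(3, 5), (4, 5), (7, 5), (4, 2), (6, 1)]
Compute weighted completion times:
  Job (p=3,w=5): C=3, w*C=5*3=15
  Job (p=4,w=5): C=7, w*C=5*7=35
  Job (p=7,w=5): C=14, w*C=5*14=70
  Job (p=4,w=2): C=18, w*C=2*18=36
  Job (p=6,w=1): C=24, w*C=1*24=24
Total weighted completion time = 180

180


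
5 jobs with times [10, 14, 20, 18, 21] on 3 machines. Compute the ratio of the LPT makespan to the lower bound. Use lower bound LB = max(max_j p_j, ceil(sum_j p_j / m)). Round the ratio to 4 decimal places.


LPT order: [21, 20, 18, 14, 10]
Machine loads after assignment: [21, 30, 32]
LPT makespan = 32
Lower bound = max(max_job, ceil(total/3)) = max(21, 28) = 28
Ratio = 32 / 28 = 1.1429

1.1429


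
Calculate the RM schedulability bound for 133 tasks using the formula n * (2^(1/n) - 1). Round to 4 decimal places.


Compute 2^(1/133) = 1.0052252371
Subtract 1: 1.0052252371 - 1 = 0.0052252371
Multiply by n: 133 * 0.0052252371 = 0.6949565343
Round to 4 dp: 0.6950

0.6950


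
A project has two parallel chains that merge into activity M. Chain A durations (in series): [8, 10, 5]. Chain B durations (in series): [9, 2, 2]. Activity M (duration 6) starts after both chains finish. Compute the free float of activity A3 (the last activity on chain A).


ES(A3) = sum of predecessors on chain A = 18
EF(A3) = ES + duration = 18 + 5 = 23
Successor of A3 is M. ES(M) = max(sum(A), sum(B)) = max(23, 13) = 23
Free float = ES(successor) - EF(current) = 23 - 23 = 0

0


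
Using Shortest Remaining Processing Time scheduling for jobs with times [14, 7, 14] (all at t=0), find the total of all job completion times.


Since all jobs arrive at t=0, SRPT equals SPT ordering.
SPT order: [7, 14, 14]
Completion times:
  Job 1: p=7, C=7
  Job 2: p=14, C=21
  Job 3: p=14, C=35
Total completion time = 7 + 21 + 35 = 63

63


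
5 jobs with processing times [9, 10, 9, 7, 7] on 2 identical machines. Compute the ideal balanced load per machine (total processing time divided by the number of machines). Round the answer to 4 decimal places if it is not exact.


Total processing time = 9 + 10 + 9 + 7 + 7 = 42
Number of machines = 2
Ideal balanced load = 42 / 2 = 21.0

21.0


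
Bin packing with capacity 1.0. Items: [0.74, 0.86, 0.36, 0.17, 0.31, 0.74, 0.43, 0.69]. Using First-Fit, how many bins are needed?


Place items sequentially using First-Fit:
  Item 0.74 -> new Bin 1
  Item 0.86 -> new Bin 2
  Item 0.36 -> new Bin 3
  Item 0.17 -> Bin 1 (now 0.91)
  Item 0.31 -> Bin 3 (now 0.67)
  Item 0.74 -> new Bin 4
  Item 0.43 -> new Bin 5
  Item 0.69 -> new Bin 6
Total bins used = 6

6


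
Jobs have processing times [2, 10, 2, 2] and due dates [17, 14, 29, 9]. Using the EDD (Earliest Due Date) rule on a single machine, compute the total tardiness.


Sort by due date (EDD order): [(2, 9), (10, 14), (2, 17), (2, 29)]
Compute completion times and tardiness:
  Job 1: p=2, d=9, C=2, tardiness=max(0,2-9)=0
  Job 2: p=10, d=14, C=12, tardiness=max(0,12-14)=0
  Job 3: p=2, d=17, C=14, tardiness=max(0,14-17)=0
  Job 4: p=2, d=29, C=16, tardiness=max(0,16-29)=0
Total tardiness = 0

0


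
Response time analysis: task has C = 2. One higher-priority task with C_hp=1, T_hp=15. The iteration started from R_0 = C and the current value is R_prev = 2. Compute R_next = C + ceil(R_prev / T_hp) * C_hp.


R_next = C + ceil(R_prev / T_hp) * C_hp
ceil(2 / 15) = ceil(0.1333) = 1
Interference = 1 * 1 = 1
R_next = 2 + 1 = 3

3


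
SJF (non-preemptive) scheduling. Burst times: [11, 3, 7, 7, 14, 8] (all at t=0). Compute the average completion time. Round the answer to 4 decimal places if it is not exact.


SJF order (ascending): [3, 7, 7, 8, 11, 14]
Completion times:
  Job 1: burst=3, C=3
  Job 2: burst=7, C=10
  Job 3: burst=7, C=17
  Job 4: burst=8, C=25
  Job 5: burst=11, C=36
  Job 6: burst=14, C=50
Average completion = 141/6 = 23.5

23.5


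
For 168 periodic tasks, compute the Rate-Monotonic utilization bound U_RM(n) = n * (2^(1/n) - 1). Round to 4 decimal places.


Compute 2^(1/168) = 1.0041343992
Subtract 1: 1.0041343992 - 1 = 0.0041343992
Multiply by n: 168 * 0.0041343992 = 0.6945790656
Round to 4 dp: 0.6946

0.6946


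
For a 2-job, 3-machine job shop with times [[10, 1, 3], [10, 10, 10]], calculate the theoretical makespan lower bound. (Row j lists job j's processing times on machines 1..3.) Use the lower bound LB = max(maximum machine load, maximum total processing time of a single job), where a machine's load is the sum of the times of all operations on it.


Machine loads:
  Machine 1: 10 + 10 = 20
  Machine 2: 1 + 10 = 11
  Machine 3: 3 + 10 = 13
Max machine load = 20
Job totals:
  Job 1: 14
  Job 2: 30
Max job total = 30
Lower bound = max(20, 30) = 30

30


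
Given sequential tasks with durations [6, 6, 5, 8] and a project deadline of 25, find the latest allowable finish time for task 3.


LF(activity 3) = deadline - sum of successor durations
Successors: activities 4 through 4 with durations [8]
Sum of successor durations = 8
LF = 25 - 8 = 17

17


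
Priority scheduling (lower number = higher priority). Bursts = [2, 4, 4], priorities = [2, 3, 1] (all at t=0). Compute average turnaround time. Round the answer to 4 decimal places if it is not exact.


Sort by priority (ascending = highest first):
Order: [(1, 4), (2, 2), (3, 4)]
Completion times:
  Priority 1, burst=4, C=4
  Priority 2, burst=2, C=6
  Priority 3, burst=4, C=10
Average turnaround = 20/3 = 6.6667

6.6667


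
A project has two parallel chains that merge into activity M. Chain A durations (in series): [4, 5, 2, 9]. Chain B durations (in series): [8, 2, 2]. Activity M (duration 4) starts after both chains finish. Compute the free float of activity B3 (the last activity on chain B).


ES(B3) = sum of predecessors on chain B = 10
EF(B3) = ES + duration = 10 + 2 = 12
Successor of B3 is M. ES(M) = max(sum(A), sum(B)) = max(20, 12) = 20
Free float = ES(successor) - EF(current) = 20 - 12 = 8

8


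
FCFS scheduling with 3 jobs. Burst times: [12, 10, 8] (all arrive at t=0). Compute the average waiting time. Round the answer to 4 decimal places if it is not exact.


FCFS order (as given): [12, 10, 8]
Waiting times:
  Job 1: wait = 0
  Job 2: wait = 12
  Job 3: wait = 22
Sum of waiting times = 34
Average waiting time = 34/3 = 11.3333

11.3333


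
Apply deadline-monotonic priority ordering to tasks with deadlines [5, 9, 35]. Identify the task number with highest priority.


Sort tasks by relative deadline (ascending):
  Task 1: deadline = 5
  Task 2: deadline = 9
  Task 3: deadline = 35
Priority order (highest first): [1, 2, 3]
Highest priority task = 1

1


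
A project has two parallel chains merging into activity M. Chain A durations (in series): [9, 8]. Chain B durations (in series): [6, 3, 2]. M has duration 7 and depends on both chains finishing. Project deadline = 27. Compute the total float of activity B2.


Forward pass: ES(B2) = sum of predecessors on chain B = 6
EF = ES + duration = 6 + 3 = 9
Backward pass: LF(M) = deadline = 27; LS(M) = 27 - 7 = 20
LF(B2) = LS(M) - sum(successors on chain B) = 20 - 2 = 18
LS = LF - duration = 18 - 3 = 15
Total float = LS - ES = 15 - 6 = 9

9


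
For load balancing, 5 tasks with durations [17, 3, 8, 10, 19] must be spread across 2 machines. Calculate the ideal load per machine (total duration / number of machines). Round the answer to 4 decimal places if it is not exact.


Total processing time = 17 + 3 + 8 + 10 + 19 = 57
Number of machines = 2
Ideal balanced load = 57 / 2 = 28.5

28.5


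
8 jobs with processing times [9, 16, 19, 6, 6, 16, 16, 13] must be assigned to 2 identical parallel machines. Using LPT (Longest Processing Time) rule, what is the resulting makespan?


Sort jobs in decreasing order (LPT): [19, 16, 16, 16, 13, 9, 6, 6]
Assign each job to the least loaded machine:
  Machine 1: jobs [19, 16, 9, 6], load = 50
  Machine 2: jobs [16, 16, 13, 6], load = 51
Makespan = max load = 51

51


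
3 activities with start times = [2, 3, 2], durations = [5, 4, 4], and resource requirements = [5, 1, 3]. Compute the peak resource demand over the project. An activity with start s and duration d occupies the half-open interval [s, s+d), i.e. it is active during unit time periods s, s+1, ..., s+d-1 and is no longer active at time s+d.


Each activity i is active on [start_i, start_i + duration_i).
Compute total resource usage per time slot:
  t=0: active resources = [], total = 0
  t=1: active resources = [], total = 0
  t=2: active resources = [5, 3], total = 8
  t=3: active resources = [5, 1, 3], total = 9
  t=4: active resources = [5, 1, 3], total = 9
  t=5: active resources = [5, 1, 3], total = 9
  t=6: active resources = [5, 1], total = 6
Peak resource demand = 9

9


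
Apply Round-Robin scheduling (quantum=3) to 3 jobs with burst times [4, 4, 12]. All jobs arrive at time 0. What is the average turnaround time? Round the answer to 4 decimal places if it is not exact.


Time quantum = 3
Execution trace:
  J1 runs 3 units, time = 3
  J2 runs 3 units, time = 6
  J3 runs 3 units, time = 9
  J1 runs 1 units, time = 10
  J2 runs 1 units, time = 11
  J3 runs 3 units, time = 14
  J3 runs 3 units, time = 17
  J3 runs 3 units, time = 20
Finish times: [10, 11, 20]
Average turnaround = 41/3 = 13.6667

13.6667


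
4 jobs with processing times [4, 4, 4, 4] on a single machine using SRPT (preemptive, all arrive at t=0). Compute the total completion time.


Since all jobs arrive at t=0, SRPT equals SPT ordering.
SPT order: [4, 4, 4, 4]
Completion times:
  Job 1: p=4, C=4
  Job 2: p=4, C=8
  Job 3: p=4, C=12
  Job 4: p=4, C=16
Total completion time = 4 + 8 + 12 + 16 = 40

40


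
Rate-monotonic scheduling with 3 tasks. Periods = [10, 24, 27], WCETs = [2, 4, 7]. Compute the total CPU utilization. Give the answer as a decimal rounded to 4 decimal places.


Compute individual utilizations (exact fractions):
  Task 1: C/T = 2/10 = 1/5 (approx. 0.2)
  Task 2: C/T = 4/24 = 1/6 (approx. 0.1667)
  Task 3: C/T = 7/27 (approx. 0.2593)
Total utilization U = 1/5 + 1/6 + 7/27 = 169/270
Rounded to 4 decimal places: U = 0.6259
RM (Liu & Layland) bound for 3 tasks = 0.779763; compare with U = 169/270 (approx. 0.625926)
U <= bound, so schedulable by RM sufficient condition.

0.6259


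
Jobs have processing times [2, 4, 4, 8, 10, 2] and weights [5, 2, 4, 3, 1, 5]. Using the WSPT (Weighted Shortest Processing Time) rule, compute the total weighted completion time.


Compute p/w ratios and sort ascending (WSPT): [(2, 5), (2, 5), (4, 4), (4, 2), (8, 3), (10, 1)]
Compute weighted completion times:
  Job (p=2,w=5): C=2, w*C=5*2=10
  Job (p=2,w=5): C=4, w*C=5*4=20
  Job (p=4,w=4): C=8, w*C=4*8=32
  Job (p=4,w=2): C=12, w*C=2*12=24
  Job (p=8,w=3): C=20, w*C=3*20=60
  Job (p=10,w=1): C=30, w*C=1*30=30
Total weighted completion time = 176

176


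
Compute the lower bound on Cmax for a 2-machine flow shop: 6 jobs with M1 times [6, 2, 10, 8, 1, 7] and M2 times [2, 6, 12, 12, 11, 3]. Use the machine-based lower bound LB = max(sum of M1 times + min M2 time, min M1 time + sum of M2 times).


LB1 = sum(M1 times) + min(M2 times) = 34 + 2 = 36
LB2 = min(M1 times) + sum(M2 times) = 1 + 46 = 47
Lower bound = max(LB1, LB2) = max(36, 47) = 47

47


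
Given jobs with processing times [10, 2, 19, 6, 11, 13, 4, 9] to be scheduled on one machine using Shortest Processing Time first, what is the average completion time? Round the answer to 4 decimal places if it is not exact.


Sort jobs by processing time (SPT order): [2, 4, 6, 9, 10, 11, 13, 19]
Compute completion times sequentially:
  Job 1: processing = 2, completes at 2
  Job 2: processing = 4, completes at 6
  Job 3: processing = 6, completes at 12
  Job 4: processing = 9, completes at 21
  Job 5: processing = 10, completes at 31
  Job 6: processing = 11, completes at 42
  Job 7: processing = 13, completes at 55
  Job 8: processing = 19, completes at 74
Sum of completion times = 243
Average completion time = 243/8 = 30.375

30.375


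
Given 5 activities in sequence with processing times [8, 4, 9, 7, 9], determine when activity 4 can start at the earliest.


Activity 4 starts after activities 1 through 3 complete.
Predecessor durations: [8, 4, 9]
ES = 8 + 4 + 9 = 21

21


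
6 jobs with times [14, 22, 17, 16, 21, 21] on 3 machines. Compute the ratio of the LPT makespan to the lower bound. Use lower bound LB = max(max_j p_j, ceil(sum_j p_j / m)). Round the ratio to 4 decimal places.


LPT order: [22, 21, 21, 17, 16, 14]
Machine loads after assignment: [36, 38, 37]
LPT makespan = 38
Lower bound = max(max_job, ceil(total/3)) = max(22, 37) = 37
Ratio = 38 / 37 = 1.027

1.027


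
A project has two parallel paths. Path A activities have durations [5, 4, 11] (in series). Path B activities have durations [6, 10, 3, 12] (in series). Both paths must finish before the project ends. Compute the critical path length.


Path A total = 5 + 4 + 11 = 20
Path B total = 6 + 10 + 3 + 12 = 31
Critical path = longest path = max(20, 31) = 31

31


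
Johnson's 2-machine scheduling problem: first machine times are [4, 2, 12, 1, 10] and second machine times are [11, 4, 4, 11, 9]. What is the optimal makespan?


Apply Johnson's rule:
  Group 1 (a <= b): [(4, 1, 11), (2, 2, 4), (1, 4, 11)]
  Group 2 (a > b): [(5, 10, 9), (3, 12, 4)]
Optimal job order: [4, 2, 1, 5, 3]
Schedule:
  Job 4: M1 done at 1, M2 done at 12
  Job 2: M1 done at 3, M2 done at 16
  Job 1: M1 done at 7, M2 done at 27
  Job 5: M1 done at 17, M2 done at 36
  Job 3: M1 done at 29, M2 done at 40
Makespan = 40

40


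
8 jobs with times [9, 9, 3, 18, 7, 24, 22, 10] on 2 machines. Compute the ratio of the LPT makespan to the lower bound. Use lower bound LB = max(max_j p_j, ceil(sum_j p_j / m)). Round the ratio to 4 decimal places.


LPT order: [24, 22, 18, 10, 9, 9, 7, 3]
Machine loads after assignment: [50, 52]
LPT makespan = 52
Lower bound = max(max_job, ceil(total/2)) = max(24, 51) = 51
Ratio = 52 / 51 = 1.0196

1.0196


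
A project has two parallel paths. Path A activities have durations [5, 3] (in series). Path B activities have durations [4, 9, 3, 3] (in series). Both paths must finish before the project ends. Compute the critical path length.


Path A total = 5 + 3 = 8
Path B total = 4 + 9 + 3 + 3 = 19
Critical path = longest path = max(8, 19) = 19

19


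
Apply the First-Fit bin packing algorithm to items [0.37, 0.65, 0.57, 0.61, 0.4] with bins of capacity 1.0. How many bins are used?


Place items sequentially using First-Fit:
  Item 0.37 -> new Bin 1
  Item 0.65 -> new Bin 2
  Item 0.57 -> Bin 1 (now 0.94)
  Item 0.61 -> new Bin 3
  Item 0.4 -> new Bin 4
Total bins used = 4

4


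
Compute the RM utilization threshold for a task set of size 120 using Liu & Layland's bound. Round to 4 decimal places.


Compute 2^(1/120) = 1.0057929411
Subtract 1: 1.0057929411 - 1 = 0.0057929411
Multiply by n: 120 * 0.0057929411 = 0.6951529320
Round to 4 dp: 0.6952

0.6952


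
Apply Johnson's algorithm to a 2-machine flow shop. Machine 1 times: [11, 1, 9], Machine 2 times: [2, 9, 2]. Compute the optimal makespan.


Apply Johnson's rule:
  Group 1 (a <= b): [(2, 1, 9)]
  Group 2 (a > b): [(1, 11, 2), (3, 9, 2)]
Optimal job order: [2, 1, 3]
Schedule:
  Job 2: M1 done at 1, M2 done at 10
  Job 1: M1 done at 12, M2 done at 14
  Job 3: M1 done at 21, M2 done at 23
Makespan = 23

23


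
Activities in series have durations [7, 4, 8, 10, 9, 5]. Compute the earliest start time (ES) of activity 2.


Activity 2 starts after activities 1 through 1 complete.
Predecessor durations: [7]
ES = 7 = 7

7


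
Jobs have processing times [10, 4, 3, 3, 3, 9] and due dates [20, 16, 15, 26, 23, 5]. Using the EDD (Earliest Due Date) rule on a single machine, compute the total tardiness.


Sort by due date (EDD order): [(9, 5), (3, 15), (4, 16), (10, 20), (3, 23), (3, 26)]
Compute completion times and tardiness:
  Job 1: p=9, d=5, C=9, tardiness=max(0,9-5)=4
  Job 2: p=3, d=15, C=12, tardiness=max(0,12-15)=0
  Job 3: p=4, d=16, C=16, tardiness=max(0,16-16)=0
  Job 4: p=10, d=20, C=26, tardiness=max(0,26-20)=6
  Job 5: p=3, d=23, C=29, tardiness=max(0,29-23)=6
  Job 6: p=3, d=26, C=32, tardiness=max(0,32-26)=6
Total tardiness = 22

22


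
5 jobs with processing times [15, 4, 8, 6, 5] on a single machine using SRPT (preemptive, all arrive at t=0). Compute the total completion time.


Since all jobs arrive at t=0, SRPT equals SPT ordering.
SPT order: [4, 5, 6, 8, 15]
Completion times:
  Job 1: p=4, C=4
  Job 2: p=5, C=9
  Job 3: p=6, C=15
  Job 4: p=8, C=23
  Job 5: p=15, C=38
Total completion time = 4 + 9 + 15 + 23 + 38 = 89

89


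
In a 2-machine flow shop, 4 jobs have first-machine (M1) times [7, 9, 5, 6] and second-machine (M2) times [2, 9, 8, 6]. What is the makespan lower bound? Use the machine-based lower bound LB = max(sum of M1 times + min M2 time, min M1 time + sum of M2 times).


LB1 = sum(M1 times) + min(M2 times) = 27 + 2 = 29
LB2 = min(M1 times) + sum(M2 times) = 5 + 25 = 30
Lower bound = max(LB1, LB2) = max(29, 30) = 30

30


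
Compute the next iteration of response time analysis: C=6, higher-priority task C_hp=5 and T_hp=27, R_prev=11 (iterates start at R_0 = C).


R_next = C + ceil(R_prev / T_hp) * C_hp
ceil(11 / 27) = ceil(0.4074) = 1
Interference = 1 * 5 = 5
R_next = 6 + 5 = 11
R_next = R_prev, so the iteration has converged (response time = 11).

11


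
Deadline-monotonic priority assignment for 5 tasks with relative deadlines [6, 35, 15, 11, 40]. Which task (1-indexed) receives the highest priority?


Sort tasks by relative deadline (ascending):
  Task 1: deadline = 6
  Task 4: deadline = 11
  Task 3: deadline = 15
  Task 2: deadline = 35
  Task 5: deadline = 40
Priority order (highest first): [1, 4, 3, 2, 5]
Highest priority task = 1

1


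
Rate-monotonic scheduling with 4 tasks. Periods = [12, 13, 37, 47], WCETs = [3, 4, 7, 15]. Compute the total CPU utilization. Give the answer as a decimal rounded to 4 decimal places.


Compute individual utilizations (exact fractions):
  Task 1: C/T = 3/12 = 1/4 (approx. 0.25)
  Task 2: C/T = 4/13 (approx. 0.3077)
  Task 3: C/T = 7/37 (approx. 0.1892)
  Task 4: C/T = 15/47 (approx. 0.3191)
Total utilization U = 1/4 + 4/13 + 7/37 + 15/47 = 96399/90428
Rounded to 4 decimal places: U = 1.0660
RM (Liu & Layland) bound for 4 tasks = 0.756828; compare with U = 96399/90428 (approx. 1.066030)
U > 1, so the task set is not schedulable (processor overloaded).

1.0660
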